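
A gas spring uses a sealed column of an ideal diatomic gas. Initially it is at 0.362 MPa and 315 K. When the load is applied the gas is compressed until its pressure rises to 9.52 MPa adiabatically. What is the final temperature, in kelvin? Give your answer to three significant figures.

Along an adiabat T P^((1−γ)/γ) is constant, so T₂ = T₁ (P₂/P₁)^((γ−1)/γ).
For a diatomic ideal gas γ = 7/5, so (γ−1)/γ = 2/7.
T₂ = 315 × (9.52/0.362)^(2/7) = 801.7 K.

T₂ ≈ 802 K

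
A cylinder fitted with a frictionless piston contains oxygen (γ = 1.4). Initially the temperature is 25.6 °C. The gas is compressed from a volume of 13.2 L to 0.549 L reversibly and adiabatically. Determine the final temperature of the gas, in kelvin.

Adiabatic: T₁V₁^(γ−1) = T₂V₂^(γ−1) ⇒ T₂ = T₁ (V₁/V₂)^(γ−1).
T₁ = 25.6 °C = 298.8 K.
T₂ = 298.8 × (13.2/0.549)^(0.4) = 1066 K.

T₂ ≈ 1070 K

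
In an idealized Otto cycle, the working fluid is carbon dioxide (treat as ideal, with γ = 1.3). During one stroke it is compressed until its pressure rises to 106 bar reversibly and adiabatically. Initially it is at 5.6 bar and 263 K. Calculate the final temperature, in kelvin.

Along an adiabat T P^((1−γ)/γ) is constant, so T₂ = T₁ (P₂/P₁)^((γ−1)/γ).
T₂ = 263 × (106/5.6)^(0.231) = 518.4 K.

T₂ ≈ 518 K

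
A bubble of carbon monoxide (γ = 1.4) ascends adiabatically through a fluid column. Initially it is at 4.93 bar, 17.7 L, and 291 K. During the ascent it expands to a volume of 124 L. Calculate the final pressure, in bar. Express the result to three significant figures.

Adiabatic: P₁V₁^γ = P₂V₂^γ ⇒ P₂ = P₁ (V₁/V₂)^γ.
P₂ = 4.93 × (17.7/124)^(1.4) = 0.323 bar.

P₂ ≈ 0.323 bar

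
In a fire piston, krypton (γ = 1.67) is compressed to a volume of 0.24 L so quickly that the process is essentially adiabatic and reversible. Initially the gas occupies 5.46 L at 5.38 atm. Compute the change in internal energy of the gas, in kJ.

ΔU ≈ 31.6 kJ

P₂ = P₁(V₁/V₂)^γ = 5.38×(5.46/0.24)^(1.67) = 993 atm.
For a reversible adiabat, W_by_gas = (P₁V₁ − P₂V₂)/(γ−1).
W_by = (545100×0.00546 − 1.006×10^8×0.00024) / (0.67) = -31600 J.
Q = 0 ⇒ ΔU = −W_by = 31600 J.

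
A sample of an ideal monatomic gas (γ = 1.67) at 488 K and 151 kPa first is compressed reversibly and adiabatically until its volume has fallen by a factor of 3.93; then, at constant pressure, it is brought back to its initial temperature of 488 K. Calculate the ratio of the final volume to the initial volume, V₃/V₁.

Adiabatic step: V₂/V₁ = 0.2545; T₂ = T₁·3.93^(0.67) = 1221 K.
Isobaric step: V₃/V₂ = T₃/T₂ = 488/1221.
V₃/V₁ = (V₂/V₁)(V₃/V₂) = 0.2545 × (488/1221) = 0.1017.

V₃/V₁ ≈ 0.102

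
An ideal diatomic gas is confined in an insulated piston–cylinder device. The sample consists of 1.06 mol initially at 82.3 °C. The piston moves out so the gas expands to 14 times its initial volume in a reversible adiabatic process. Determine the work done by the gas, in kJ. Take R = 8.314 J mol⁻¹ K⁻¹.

For a reversible adiabat TV^(γ−1) is constant, so T₂ = T₁ (V₁/V₂)^(γ−1).
γ = 7/5 for a diatomic ideal gas, so γ−1 = 2/5.
T₁ = 82.3 °C = 355.4 K.
T₂ = 355.4 × (1/14)^(2/5) = 123.7 K.
Q = 0, so ΔU = W_on_gas = nCᵥΔT with Cᵥ = R/(γ−1) = 20.79 J/(mol·K).
ΔU = 1.06 × 20.79 × (123.7 − 355.4) = -5106 J.
Work done by the gas = −ΔU = 5106 J.

W ≈ 5.11 kJ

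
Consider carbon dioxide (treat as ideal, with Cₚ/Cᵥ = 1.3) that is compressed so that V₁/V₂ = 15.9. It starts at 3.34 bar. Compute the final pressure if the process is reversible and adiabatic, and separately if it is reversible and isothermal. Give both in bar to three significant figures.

adiabatic: 122 bar; isothermal: 53.1 bar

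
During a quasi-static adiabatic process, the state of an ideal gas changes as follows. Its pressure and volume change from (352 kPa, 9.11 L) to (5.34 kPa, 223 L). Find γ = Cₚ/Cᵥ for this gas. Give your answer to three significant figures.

PV^γ = const ⇒ γ = ln(P₂/P₁) / ln(V₁/V₂).
γ = ln(5.34/352) / ln(9.11/223) = 1.31.

γ ≈ 1.31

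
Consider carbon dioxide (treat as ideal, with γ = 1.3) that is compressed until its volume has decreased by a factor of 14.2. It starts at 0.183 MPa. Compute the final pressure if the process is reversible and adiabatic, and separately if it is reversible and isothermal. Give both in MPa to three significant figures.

Isothermal: P₂ = P₁(V₁/V₂) = 0.183×14.2 = 2.599 MPa.
Adiabatic: P₂ = P₁(V₁/V₂)^γ = 0.183×14.2^(1.3) = 5.76 MPa.

adiabatic: 5.76 MPa; isothermal: 2.60 MPa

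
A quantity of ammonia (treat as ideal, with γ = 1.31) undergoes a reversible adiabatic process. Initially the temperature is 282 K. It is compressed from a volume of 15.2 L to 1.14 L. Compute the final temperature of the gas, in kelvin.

T₂ ≈ 629 K

For a reversible adiabat TV^(γ−1) is constant, so T₂ = T₁ (V₁/V₂)^(γ−1).
T₂ = 282 × (15.2/1.14)^(0.31) = 629.5 K.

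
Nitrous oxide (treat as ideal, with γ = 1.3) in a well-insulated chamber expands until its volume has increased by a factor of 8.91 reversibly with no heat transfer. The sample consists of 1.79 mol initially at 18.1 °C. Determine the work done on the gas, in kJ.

W ≈ -6.95 kJ

For a reversible adiabat TV^(γ−1) is constant, so T₂ = T₁ (V₁/V₂)^(γ−1).
T₁ = 18.1 °C = 291.2 K.
T₂ = 291.2 × (1/8.91)^(0.3) = 151.1 K.
Q = 0, so ΔU = W_on_gas = nCᵥΔT with Cᵥ = R/(γ−1) = 27.71 J/(mol·K).
ΔU = 1.79 × 27.71 × (151.1 − 291.2) = -6952 J.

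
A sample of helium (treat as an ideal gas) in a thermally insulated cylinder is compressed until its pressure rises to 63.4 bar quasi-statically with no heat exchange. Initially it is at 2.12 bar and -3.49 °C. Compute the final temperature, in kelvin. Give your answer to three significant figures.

T₂ ≈ 1050 K

Along an adiabat T P^((1−γ)/γ) is constant, so T₂ = T₁ (P₂/P₁)^((γ−1)/γ).
For a monatomic ideal gas γ = 5/3, so (γ−1)/γ = 2/5.
T₁ = -3.49 °C = 269.7 K.
T₂ = 269.7 × (63.4/2.12)^(2/5) = 1050 K.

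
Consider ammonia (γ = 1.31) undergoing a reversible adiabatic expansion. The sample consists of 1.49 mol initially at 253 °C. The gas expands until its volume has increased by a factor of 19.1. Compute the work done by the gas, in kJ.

W ≈ 12.6 kJ

For a reversible adiabat TV^(γ−1) is constant, so T₂ = T₁ (V₁/V₂)^(γ−1).
T₁ = 253 °C = 526.1 K.
T₂ = 526.1 × (1/19.1)^(0.31) = 210.9 K.
Q = 0, so ΔU = W_on_gas = nCᵥΔT with Cᵥ = R/(γ−1) = 26.82 J/(mol·K).
ΔU = 1.49 × 26.82 × (210.9 − 526.1) = -12600 J.
Work done by the gas = −ΔU = 12600 J.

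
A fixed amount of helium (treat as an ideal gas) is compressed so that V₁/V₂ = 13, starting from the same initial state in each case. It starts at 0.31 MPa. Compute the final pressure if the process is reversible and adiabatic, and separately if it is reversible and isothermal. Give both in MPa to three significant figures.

adiabatic: 22.3 MPa; isothermal: 4.03 MPa

For a monatomic ideal gas γ = 5/3.
Isothermal: P₂ = P₁(V₁/V₂) = 0.31×13 = 4.03 MPa.
Adiabatic: P₂ = P₁(V₁/V₂)^γ = 0.31×13^(5/3) = 22.28 MPa.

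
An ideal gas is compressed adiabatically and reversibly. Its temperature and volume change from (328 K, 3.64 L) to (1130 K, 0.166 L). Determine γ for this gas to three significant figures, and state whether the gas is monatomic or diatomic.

TV^(γ−1) = const ⇒ γ − 1 = ln(T₂/T₁) / ln(V₁/V₂).
γ = 1 + ln(1130/328) / ln(3.64/0.166) = 1.401.
γ ≈ 1.40 is close to 7/5, so the gas is diatomic.

γ ≈ 1.40; diatomic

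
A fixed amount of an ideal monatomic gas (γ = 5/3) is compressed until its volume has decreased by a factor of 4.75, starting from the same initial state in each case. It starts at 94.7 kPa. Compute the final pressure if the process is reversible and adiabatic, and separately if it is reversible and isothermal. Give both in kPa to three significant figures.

adiabatic: 1270 kPa; isothermal: 450 kPa

Isothermal: P₂ = P₁(V₁/V₂) = 94.7×4.75 = 449.8 kPa.
Adiabatic: P₂ = P₁(V₁/V₂)^γ = 94.7×4.75^(5/3) = 1271 kPa.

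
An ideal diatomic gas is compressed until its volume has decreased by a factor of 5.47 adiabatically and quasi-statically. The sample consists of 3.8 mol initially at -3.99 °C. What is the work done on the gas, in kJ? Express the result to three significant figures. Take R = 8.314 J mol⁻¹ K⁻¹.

W ≈ 20.7 kJ

For a reversible adiabat TV^(γ−1) is constant, so T₂ = T₁ (V₁/V₂)^(γ−1).
γ = 7/5 for a diatomic ideal gas, so γ−1 = 2/5.
T₁ = -3.99 °C = 269.2 K.
T₂ = 269.2 × 5.47^(2/5) = 531.1 K.
Q = 0, so ΔU = W_on_gas = nCᵥΔT with Cᵥ = R/(γ−1) = 20.79 J/(mol·K).
ΔU = 3.8 × 20.79 × (531.1 − 269.2) = 20690 J.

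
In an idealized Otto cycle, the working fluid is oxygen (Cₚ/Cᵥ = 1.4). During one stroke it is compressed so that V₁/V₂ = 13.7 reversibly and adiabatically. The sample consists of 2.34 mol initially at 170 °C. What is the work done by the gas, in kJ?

W ≈ -39.9 kJ

For a reversible adiabat TV^(γ−1) is constant, so T₂ = T₁ (V₁/V₂)^(γ−1).
T₁ = 170 °C = 443.1 K.
T₂ = 443.1 × 13.7^(0.4) = 1263 K.
Q = 0, so ΔU = W_on_gas = nCᵥΔT with Cᵥ = R/(γ−1) = 20.79 J/(mol·K).
ΔU = 2.34 × 20.79 × (1263 − 443.1) = 39850 J.
Work done by the gas = −ΔU = -39850 J.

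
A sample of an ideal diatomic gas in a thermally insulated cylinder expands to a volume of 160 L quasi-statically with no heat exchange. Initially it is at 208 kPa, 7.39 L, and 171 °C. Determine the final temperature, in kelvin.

For a reversible adiabat TV^(γ−1) is constant, so T₂ = T₁ (V₁/V₂)^(γ−1).
γ = 7/5 for a diatomic ideal gas.
T₁ = 171 °C = 444.1 K.
T₂ = 444.1 × (7.39/160)^(2/5) = 129.8 K.

T₂ ≈ 130 K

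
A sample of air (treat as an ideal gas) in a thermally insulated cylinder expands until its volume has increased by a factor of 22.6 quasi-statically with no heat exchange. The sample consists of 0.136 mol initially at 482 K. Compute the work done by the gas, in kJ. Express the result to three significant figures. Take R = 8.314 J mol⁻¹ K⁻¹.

W ≈ 0.971 kJ

For a reversible adiabat TV^(γ−1) is constant, so T₂ = T₁ (V₁/V₂)^(γ−1).
γ = 7/5 for a diatomic ideal gas, so γ−1 = 2/5.
T₂ = 482 × (1/22.6)^(2/5) = 138.5 K.
Q = 0, so ΔU = W_on_gas = nCᵥΔT with Cᵥ = R/(γ−1) = 20.79 J/(mol·K).
ΔU = 0.136 × 20.79 × (138.5 − 482) = -971 J.
Work done by the gas = −ΔU = 971 J.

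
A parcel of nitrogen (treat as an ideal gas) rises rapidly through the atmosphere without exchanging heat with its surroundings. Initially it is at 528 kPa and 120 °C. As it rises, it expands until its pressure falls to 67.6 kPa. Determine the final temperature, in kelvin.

T₂ ≈ 219 K

Adiabatic: T₂/T₁ = (P₂/P₁)^((γ−1)/γ).
For a diatomic ideal gas γ = 7/5, so (γ−1)/γ = 2/7.
T₁ = 120 °C = 393.1 K.
T₂ = 393.1 × (67.6/528)^(2/7) = 218.5 K.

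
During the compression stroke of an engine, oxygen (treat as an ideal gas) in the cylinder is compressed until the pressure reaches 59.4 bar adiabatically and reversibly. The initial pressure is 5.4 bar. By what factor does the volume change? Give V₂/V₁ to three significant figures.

V₂/V₁ ≈ 0.180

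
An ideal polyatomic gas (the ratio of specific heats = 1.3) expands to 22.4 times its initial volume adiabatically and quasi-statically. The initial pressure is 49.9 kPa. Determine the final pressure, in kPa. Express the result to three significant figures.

Adiabatic: P₁V₁^γ = P₂V₂^γ ⇒ P₂ = P₁ (V₁/V₂)^γ.
P₂ = 49.9 × (1/22.4)^(1.3) = 0.8766 kPa.

P₂ ≈ 0.877 kPa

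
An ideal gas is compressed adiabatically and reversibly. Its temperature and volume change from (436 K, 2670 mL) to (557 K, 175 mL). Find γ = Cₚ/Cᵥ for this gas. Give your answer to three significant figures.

γ ≈ 1.09

TV^(γ−1) = const ⇒ γ − 1 = ln(T₂/T₁) / ln(V₁/V₂).
γ = 1 + ln(557/436) / ln(2670/175) = 1.09.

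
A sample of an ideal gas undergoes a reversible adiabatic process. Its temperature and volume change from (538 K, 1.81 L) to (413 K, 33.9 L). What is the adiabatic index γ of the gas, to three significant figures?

γ ≈ 1.09

TV^(γ−1) = const ⇒ γ − 1 = ln(T₂/T₁) / ln(V₁/V₂).
γ = 1 + ln(413/538) / ln(1.81/33.9) = 1.09.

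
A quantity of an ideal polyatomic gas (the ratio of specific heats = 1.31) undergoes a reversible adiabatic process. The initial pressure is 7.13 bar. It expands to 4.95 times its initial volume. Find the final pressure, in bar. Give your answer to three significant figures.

P₂ ≈ 0.877 bar

Since PV^γ is constant along a reversible adiabat, P₂ = P₁ (V₁/V₂)^γ.
P₂ = 7.13 × (1/4.95)^(1.31) = 0.8773 bar.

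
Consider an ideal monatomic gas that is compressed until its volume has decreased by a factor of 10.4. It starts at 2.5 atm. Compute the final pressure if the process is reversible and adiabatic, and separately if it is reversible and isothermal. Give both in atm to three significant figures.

For a monatomic ideal gas γ = 5/3.
Isothermal: P₂ = P₁(V₁/V₂) = 2.5×10.4 = 26 atm.
Adiabatic: P₂ = P₁(V₁/V₂)^γ = 2.5×10.4^(5/3) = 123.9 atm.

adiabatic: 124 atm; isothermal: 26.0 atm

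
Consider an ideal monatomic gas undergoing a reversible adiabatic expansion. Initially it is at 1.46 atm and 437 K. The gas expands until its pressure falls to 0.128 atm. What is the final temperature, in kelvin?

T₂ ≈ 165 K

Adiabatic: T₂/T₁ = (P₂/P₁)^((γ−1)/γ).
For a monatomic ideal gas γ = 5/3, so (γ−1)/γ = 2/5.
T₂ = 437 × (0.128/1.46)^(2/5) = 165.1 K.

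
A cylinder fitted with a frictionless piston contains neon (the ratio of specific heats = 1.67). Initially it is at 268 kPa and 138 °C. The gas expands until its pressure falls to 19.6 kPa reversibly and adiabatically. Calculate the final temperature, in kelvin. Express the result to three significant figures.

T₂ ≈ 144 K

Adiabatic: T₂/T₁ = (P₂/P₁)^((γ−1)/γ).
T₁ = 138 °C = 411.1 K.
T₂ = 411.1 × (19.6/268)^(0.401) = 144 K.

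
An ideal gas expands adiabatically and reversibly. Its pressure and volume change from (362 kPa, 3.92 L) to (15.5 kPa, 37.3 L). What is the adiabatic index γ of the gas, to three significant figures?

PV^γ = const ⇒ γ = ln(P₂/P₁) / ln(V₁/V₂).
γ = ln(15.5/362) / ln(3.92/37.3) = 1.399.

γ ≈ 1.40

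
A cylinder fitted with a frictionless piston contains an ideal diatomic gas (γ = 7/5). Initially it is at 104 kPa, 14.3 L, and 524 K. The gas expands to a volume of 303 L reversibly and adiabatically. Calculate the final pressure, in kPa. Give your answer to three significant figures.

Since PV^γ is constant along a reversible adiabat, P₂ = P₁ (V₁/V₂)^γ.
P₂ = 104 × (14.3/303)^(7/5) = 1.447 kPa.

P₂ ≈ 1.45 kPa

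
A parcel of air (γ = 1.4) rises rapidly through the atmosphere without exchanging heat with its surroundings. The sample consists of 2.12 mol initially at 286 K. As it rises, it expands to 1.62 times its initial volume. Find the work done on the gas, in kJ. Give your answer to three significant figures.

For a reversible adiabat TV^(γ−1) is constant, so T₂ = T₁ (V₁/V₂)^(γ−1).
T₂ = 286 × (1/1.62)^(0.4) = 235.8 K.
Q = 0, so ΔU = W_on_gas = nCᵥΔT with Cᵥ = R/(γ−1) = 20.79 J/(mol·K).
ΔU = 2.12 × 20.79 × (235.8 − 286) = -2212 J.

W ≈ -2.21 kJ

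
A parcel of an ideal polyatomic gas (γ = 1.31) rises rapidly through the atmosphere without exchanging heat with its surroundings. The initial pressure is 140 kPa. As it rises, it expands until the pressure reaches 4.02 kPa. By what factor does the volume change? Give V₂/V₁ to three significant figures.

V₂/V₁ ≈ 15.0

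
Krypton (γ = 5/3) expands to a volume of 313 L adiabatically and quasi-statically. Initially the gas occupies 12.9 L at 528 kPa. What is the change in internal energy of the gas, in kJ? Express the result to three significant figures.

ΔU ≈ -9.00 kJ

P₂ = P₁(V₁/V₂)^γ = 528×(12.9/313)^(5/3) = 2.596 kPa.
For a reversible adiabat, W_by_gas = (P₁V₁ − P₂V₂)/(γ−1).
W_by = (528000×0.0129 − 2596×0.313) / (2/3) = 8998 J.
Q = 0 ⇒ ΔU = −W_by = -8998 J.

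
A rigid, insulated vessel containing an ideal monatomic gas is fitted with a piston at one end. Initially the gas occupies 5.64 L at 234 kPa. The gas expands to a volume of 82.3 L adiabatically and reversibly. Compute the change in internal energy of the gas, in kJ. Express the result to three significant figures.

γ = 5/3 for a monatomic ideal gas.
P₂ = P₁(V₁/V₂)^γ = 234×(5.64/82.3)^(5/3) = 2.685 kPa.
For a reversible adiabat, W_by_gas = (P₁V₁ − P₂V₂)/(γ−1).
W_by = (234000×0.00564 − 2685×0.0823) / (2/3) = 1648 J.
Q = 0 ⇒ ΔU = −W_by = -1648 J.

ΔU ≈ -1.65 kJ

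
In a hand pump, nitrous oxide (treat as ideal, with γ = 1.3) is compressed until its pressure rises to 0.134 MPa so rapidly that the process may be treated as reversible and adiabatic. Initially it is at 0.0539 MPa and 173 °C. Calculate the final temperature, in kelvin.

T₂ ≈ 550 K

Along an adiabat T P^((1−γ)/γ) is constant, so T₂ = T₁ (P₂/P₁)^((γ−1)/γ).
T₁ = 173 °C = 446.1 K.
T₂ = 446.1 × (0.134/0.0539)^(0.231) = 550.5 K.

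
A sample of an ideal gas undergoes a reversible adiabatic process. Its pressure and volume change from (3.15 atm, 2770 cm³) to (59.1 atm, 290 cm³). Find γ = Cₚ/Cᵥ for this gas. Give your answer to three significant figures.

PV^γ = const ⇒ γ = ln(P₂/P₁) / ln(V₁/V₂).
γ = ln(59.1/3.15) / ln(2770/290) = 1.299.

γ ≈ 1.30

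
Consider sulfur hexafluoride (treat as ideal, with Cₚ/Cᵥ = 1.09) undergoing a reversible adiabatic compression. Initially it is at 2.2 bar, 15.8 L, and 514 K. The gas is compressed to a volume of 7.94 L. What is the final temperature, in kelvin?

T₂ ≈ 547 K

Adiabatic: T₁V₁^(γ−1) = T₂V₂^(γ−1) ⇒ T₂ = T₁ (V₁/V₂)^(γ−1).
T₂ = 514 × (15.8/7.94)^(0.09) = 546.8 K.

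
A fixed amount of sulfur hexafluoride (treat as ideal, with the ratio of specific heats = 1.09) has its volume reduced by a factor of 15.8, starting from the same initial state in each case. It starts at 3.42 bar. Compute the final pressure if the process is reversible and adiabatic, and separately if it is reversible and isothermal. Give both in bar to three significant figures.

adiabatic: 69.3 bar; isothermal: 54.0 bar

Isothermal: P₂ = P₁(V₁/V₂) = 3.42×15.8 = 54.04 bar.
Adiabatic: P₂ = P₁(V₁/V₂)^γ = 3.42×15.8^(1.09) = 69.27 bar.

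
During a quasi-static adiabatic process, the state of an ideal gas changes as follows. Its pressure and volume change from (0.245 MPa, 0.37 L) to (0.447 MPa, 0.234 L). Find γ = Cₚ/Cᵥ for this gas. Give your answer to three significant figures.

PV^γ = const ⇒ γ = ln(P₂/P₁) / ln(V₁/V₂).
γ = ln(0.447/0.245) / ln(0.37/0.234) = 1.312.

γ ≈ 1.31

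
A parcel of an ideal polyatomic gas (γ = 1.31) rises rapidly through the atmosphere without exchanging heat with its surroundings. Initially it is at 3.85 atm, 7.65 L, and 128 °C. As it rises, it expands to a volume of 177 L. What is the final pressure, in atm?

P₂ ≈ 0.0628 atm

Since PV^γ is constant along a reversible adiabat, P₂ = P₁ (V₁/V₂)^γ.
P₂ = 3.85 × (7.65/177)^(1.31) = 0.06284 atm.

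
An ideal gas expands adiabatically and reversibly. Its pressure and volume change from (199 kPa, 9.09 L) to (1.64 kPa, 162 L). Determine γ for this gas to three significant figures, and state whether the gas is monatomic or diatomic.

γ ≈ 1.67; monatomic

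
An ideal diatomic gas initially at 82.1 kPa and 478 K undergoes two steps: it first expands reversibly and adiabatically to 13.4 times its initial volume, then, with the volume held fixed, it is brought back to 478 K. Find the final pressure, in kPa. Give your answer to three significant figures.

For a diatomic ideal gas γ = 7/5.
Adiabatic step (PV^γ = const): P₂ = 82.1×(1/13.4)^(7/5) = 2.17 kPa; T₂ = 478×(1/13.4)^(2/5) = 169.3 K.
Isochoric: P₃ = P₂(T₃/T₂) = 2.17 × (478/169.3) = 6.127 kPa.

P₃ ≈ 6.13 kPa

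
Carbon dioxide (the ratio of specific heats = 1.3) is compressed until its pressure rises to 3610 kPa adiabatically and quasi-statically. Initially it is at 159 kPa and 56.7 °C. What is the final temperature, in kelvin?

Adiabatic: T₂/T₁ = (P₂/P₁)^((γ−1)/γ).
T₁ = 56.7 °C = 329.8 K.
T₂ = 329.8 × (3610/159)^(0.231) = 678.1 K.

T₂ ≈ 678 K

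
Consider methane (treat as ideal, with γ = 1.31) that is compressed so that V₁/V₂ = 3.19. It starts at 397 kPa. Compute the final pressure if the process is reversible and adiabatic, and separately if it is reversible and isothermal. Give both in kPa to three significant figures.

Isothermal: P₂ = P₁(V₁/V₂) = 397×3.19 = 1266 kPa.
Adiabatic: P₂ = P₁(V₁/V₂)^γ = 397×3.19^(1.31) = 1814 kPa.

adiabatic: 1810 kPa; isothermal: 1270 kPa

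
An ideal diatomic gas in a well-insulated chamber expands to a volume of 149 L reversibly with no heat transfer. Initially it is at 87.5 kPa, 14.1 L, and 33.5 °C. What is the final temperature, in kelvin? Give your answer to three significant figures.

Adiabatic: T₁V₁^(γ−1) = T₂V₂^(γ−1) ⇒ T₂ = T₁ (V₁/V₂)^(γ−1).
γ = 7/5 for a diatomic ideal gas.
T₁ = 33.5 °C = 306.6 K.
T₂ = 306.6 × (14.1/149)^(2/5) = 119.4 K.

T₂ ≈ 119 K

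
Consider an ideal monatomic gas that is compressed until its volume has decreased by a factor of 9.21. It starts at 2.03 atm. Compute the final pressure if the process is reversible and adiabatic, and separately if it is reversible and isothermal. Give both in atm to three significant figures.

For a monatomic ideal gas γ = 5/3.
Isothermal: P₂ = P₁(V₁/V₂) = 2.03×9.21 = 18.7 atm.
Adiabatic: P₂ = P₁(V₁/V₂)^γ = 2.03×9.21^(5/3) = 82.15 atm.

adiabatic: 82.1 atm; isothermal: 18.7 atm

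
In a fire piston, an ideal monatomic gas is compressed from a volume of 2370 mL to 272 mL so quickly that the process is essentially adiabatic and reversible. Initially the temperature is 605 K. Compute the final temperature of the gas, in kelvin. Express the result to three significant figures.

For a reversible adiabat TV^(γ−1) is constant, so T₂ = T₁ (V₁/V₂)^(γ−1).
For a monatomic ideal gas γ = 5/3, so γ−1 = 2/3.
T₂ = 605 × (2370/272)^(2/3) = 2562 K.

T₂ ≈ 2560 K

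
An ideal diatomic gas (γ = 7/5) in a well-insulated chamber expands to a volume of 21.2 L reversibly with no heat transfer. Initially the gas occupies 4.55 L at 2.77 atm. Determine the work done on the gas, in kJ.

W ≈ -1.47 kJ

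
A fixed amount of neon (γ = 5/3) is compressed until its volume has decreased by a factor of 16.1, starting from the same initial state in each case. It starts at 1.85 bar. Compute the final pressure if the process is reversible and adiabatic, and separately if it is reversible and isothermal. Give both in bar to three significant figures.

adiabatic: 190 bar; isothermal: 29.8 bar

Isothermal: P₂ = P₁(V₁/V₂) = 1.85×16.1 = 29.79 bar.
Adiabatic: P₂ = P₁(V₁/V₂)^γ = 1.85×16.1^(5/3) = 189.9 bar.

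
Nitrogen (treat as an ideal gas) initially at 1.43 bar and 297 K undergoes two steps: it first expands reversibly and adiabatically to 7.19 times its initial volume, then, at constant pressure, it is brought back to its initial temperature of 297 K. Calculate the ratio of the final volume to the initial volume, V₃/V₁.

For a diatomic ideal gas γ = 7/5.
Adiabatic step: V₂/V₁ = 7.19; T₂ = T₁·(1/7.19)^(2/5) = 134.9 K.
Isobaric step: V₃/V₂ = T₃/T₂ = 297/134.9.
V₃/V₁ = (V₂/V₁)(V₃/V₂) = 7.19 × (297/134.9) = 15.83.

V₃/V₁ ≈ 15.8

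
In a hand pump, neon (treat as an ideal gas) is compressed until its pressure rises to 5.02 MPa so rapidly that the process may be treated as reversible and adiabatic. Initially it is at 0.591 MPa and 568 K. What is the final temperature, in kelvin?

Adiabatic: T₂/T₁ = (P₂/P₁)^((γ−1)/γ).
For a monatomic ideal gas γ = 5/3, so (γ−1)/γ = 2/5.
T₂ = 568 × (5.02/0.591)^(2/5) = 1337 K.

T₂ ≈ 1340 K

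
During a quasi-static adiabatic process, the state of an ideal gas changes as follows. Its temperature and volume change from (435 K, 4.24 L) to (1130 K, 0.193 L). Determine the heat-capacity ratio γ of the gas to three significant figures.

γ ≈ 1.31

TV^(γ−1) = const ⇒ γ − 1 = ln(T₂/T₁) / ln(V₁/V₂).
γ = 1 + ln(1130/435) / ln(4.24/0.193) = 1.309.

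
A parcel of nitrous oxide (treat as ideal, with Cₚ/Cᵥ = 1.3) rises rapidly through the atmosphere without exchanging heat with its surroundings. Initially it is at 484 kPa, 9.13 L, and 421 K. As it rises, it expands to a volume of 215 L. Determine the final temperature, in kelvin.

For a reversible adiabat TV^(γ−1) is constant, so T₂ = T₁ (V₁/V₂)^(γ−1).
T₂ = 421 × (9.13/215)^(0.3) = 163.2 K.

T₂ ≈ 163 K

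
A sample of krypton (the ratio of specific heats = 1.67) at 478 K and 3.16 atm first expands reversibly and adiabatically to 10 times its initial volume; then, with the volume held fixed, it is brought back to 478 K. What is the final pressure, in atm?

P₃ ≈ 0.316 atm

Adiabatic step (PV^γ = const): P₂ = 3.16×(1/10)^(1.67) = 0.06756 atm; T₂ = 478×(1/10)^(0.67) = 102.2 K.
Isochoric: P₃ = P₂(T₃/T₂) = 0.06756 × (478/102.2) = 0.316 atm.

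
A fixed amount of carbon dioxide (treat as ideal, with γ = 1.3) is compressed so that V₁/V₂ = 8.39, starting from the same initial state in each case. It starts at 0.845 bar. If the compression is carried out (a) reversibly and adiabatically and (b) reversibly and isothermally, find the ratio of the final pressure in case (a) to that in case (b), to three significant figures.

P_adiabatic / P_isothermal ≈ 1.89

Isothermal: P_b = P₁(V₁/V₂) = 0.845×8.39.
Adiabatic: P_a = P₁(V₁/V₂)^γ = 0.845×8.39^(1.3).
P_a/P_b = (V₁/V₂)^(γ−1) = 8.39^(0.3) = 1.893.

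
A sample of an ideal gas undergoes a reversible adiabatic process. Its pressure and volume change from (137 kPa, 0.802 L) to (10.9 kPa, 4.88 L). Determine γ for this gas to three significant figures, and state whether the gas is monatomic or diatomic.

γ ≈ 1.40; diatomic

PV^γ = const ⇒ γ = ln(P₂/P₁) / ln(V₁/V₂).
γ = ln(10.9/137) / ln(0.802/4.88) = 1.402.
γ ≈ 1.40 is close to 7/5, so the gas is diatomic.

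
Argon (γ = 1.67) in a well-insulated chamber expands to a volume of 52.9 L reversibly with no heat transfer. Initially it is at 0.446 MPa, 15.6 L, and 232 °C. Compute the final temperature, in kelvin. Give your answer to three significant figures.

T₂ ≈ 223 K

Adiabatic: T₁V₁^(γ−1) = T₂V₂^(γ−1) ⇒ T₂ = T₁ (V₁/V₂)^(γ−1).
T₁ = 232 °C = 505.1 K.
T₂ = 505.1 × (15.6/52.9)^(0.67) = 222.9 K.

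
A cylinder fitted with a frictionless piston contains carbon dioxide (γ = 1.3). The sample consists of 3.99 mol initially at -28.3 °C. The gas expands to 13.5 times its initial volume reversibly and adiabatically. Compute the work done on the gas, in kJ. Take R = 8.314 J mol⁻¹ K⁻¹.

W ≈ -14.7 kJ

Adiabatic: T₁V₁^(γ−1) = T₂V₂^(γ−1) ⇒ T₂ = T₁ (V₁/V₂)^(γ−1).
T₁ = -28.3 °C = 244.8 K.
T₂ = 244.8 × (1/13.5)^(0.3) = 112.2 K.
Q = 0, so ΔU = W_on_gas = nCᵥΔT with Cᵥ = R/(γ−1) = 27.71 J/(mol·K).
ΔU = 3.99 × 27.71 × (112.2 − 244.8) = -14670 J.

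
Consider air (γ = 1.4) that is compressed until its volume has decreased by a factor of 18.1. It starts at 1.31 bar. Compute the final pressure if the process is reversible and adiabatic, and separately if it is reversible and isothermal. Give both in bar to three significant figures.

Isothermal: P₂ = P₁(V₁/V₂) = 1.31×18.1 = 23.71 bar.
Adiabatic: P₂ = P₁(V₁/V₂)^γ = 1.31×18.1^(1.4) = 75.51 bar.

adiabatic: 75.5 bar; isothermal: 23.7 bar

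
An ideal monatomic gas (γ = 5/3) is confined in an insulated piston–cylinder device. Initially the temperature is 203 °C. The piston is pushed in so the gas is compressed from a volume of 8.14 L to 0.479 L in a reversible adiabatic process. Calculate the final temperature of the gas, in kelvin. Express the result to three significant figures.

For a reversible adiabat TV^(γ−1) is constant, so T₂ = T₁ (V₁/V₂)^(γ−1).
T₁ = 203 °C = 476.1 K.
T₂ = 476.1 × (8.14/0.479)^(2/3) = 3147 K.

T₂ ≈ 3150 K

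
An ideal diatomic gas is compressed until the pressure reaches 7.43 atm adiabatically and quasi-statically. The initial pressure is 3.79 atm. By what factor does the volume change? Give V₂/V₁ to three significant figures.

V₂/V₁ ≈ 0.618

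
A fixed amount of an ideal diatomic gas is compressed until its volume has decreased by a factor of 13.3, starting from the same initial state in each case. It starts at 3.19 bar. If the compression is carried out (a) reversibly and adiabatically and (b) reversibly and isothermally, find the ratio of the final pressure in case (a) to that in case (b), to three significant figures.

P_adiabatic / P_isothermal ≈ 2.82

For a diatomic ideal gas γ = 7/5.
Isothermal: P_b = P₁(V₁/V₂) = 3.19×13.3.
Adiabatic: P_a = P₁(V₁/V₂)^γ = 3.19×13.3^(7/5).
P_a/P_b = (V₁/V₂)^(γ−1) = 13.3^(2/5) = 2.815.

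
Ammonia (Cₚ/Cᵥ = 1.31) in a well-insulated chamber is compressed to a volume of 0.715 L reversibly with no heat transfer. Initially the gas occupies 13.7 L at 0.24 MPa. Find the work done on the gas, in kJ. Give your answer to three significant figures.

P₂ = P₁(V₁/V₂)^γ = 0.24×(13.7/0.715)^(1.31) = 11.49 MPa.
For a reversible adiabat, W_by_gas = (P₁V₁ − P₂V₂)/(γ−1).
W_by = (240000×0.0137 − 1.149×10^7×0.000715) / (0.31) = -15890 J.
W_on_gas = −W_by = 15890 J.

W ≈ 15.9 kJ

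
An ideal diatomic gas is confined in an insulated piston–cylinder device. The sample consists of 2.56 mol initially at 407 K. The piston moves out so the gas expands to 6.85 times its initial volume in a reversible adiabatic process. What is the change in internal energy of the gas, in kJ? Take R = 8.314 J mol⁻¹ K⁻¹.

ΔU ≈ -11.6 kJ

For a reversible adiabat TV^(γ−1) is constant, so T₂ = T₁ (V₁/V₂)^(γ−1).
γ = 7/5 for a diatomic ideal gas, so γ−1 = 2/5.
T₂ = 407 × (1/6.85)^(2/5) = 188.5 K.
Q = 0, so ΔU = W_on_gas = nCᵥΔT with Cᵥ = R/(γ−1) = 20.79 J/(mol·K).
ΔU = 2.56 × 20.79 × (188.5 − 407) = -11630 J.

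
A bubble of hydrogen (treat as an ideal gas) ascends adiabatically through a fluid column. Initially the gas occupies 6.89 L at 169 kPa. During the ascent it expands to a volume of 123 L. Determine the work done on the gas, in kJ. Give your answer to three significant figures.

W ≈ -1.99 kJ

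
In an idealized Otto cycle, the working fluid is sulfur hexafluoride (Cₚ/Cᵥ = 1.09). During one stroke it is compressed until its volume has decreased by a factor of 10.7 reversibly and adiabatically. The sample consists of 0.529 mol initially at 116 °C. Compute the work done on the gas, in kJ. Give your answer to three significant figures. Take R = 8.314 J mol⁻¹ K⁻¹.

W ≈ 4.52 kJ

For a reversible adiabat TV^(γ−1) is constant, so T₂ = T₁ (V₁/V₂)^(γ−1).
T₁ = 116 °C = 389.1 K.
T₂ = 389.1 × 10.7^(0.09) = 481.7 K.
Q = 0, so ΔU = W_on_gas = nCᵥΔT with Cᵥ = R/(γ−1) = 92.38 J/(mol·K).
ΔU = 0.529 × 92.38 × (481.7 − 389.1) = 4522 J.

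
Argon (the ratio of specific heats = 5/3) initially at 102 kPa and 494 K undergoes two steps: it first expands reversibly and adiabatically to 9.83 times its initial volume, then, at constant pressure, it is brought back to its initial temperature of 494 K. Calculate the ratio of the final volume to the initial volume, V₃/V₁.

V₃/V₁ ≈ 45.1

Adiabatic step: V₂/V₁ = 9.83; T₂ = T₁·(1/9.83)^(2/3) = 107.7 K.
Isobaric step: V₃/V₂ = T₃/T₂ = 494/107.7.
V₃/V₁ = (V₂/V₁)(V₃/V₂) = 9.83 × (494/107.7) = 45.11.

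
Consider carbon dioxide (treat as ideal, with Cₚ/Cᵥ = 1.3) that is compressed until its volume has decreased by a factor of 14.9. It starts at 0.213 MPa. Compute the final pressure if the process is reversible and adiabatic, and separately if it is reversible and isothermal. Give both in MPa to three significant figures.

adiabatic: 7.14 MPa; isothermal: 3.17 MPa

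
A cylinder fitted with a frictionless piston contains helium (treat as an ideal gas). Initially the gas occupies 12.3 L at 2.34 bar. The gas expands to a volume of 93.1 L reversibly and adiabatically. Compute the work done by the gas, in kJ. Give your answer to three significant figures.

W ≈ 3.20 kJ

γ = 5/3 for a monatomic ideal gas.
P₂ = P₁(V₁/V₂)^γ = 2.34×(12.3/93.1)^(5/3) = 0.08019 bar.
For a reversible adiabat, W_by_gas = (P₁V₁ − P₂V₂)/(γ−1).
W_by = (234000×0.0123 − 8019×0.0931) / (2/3) = 3197 J.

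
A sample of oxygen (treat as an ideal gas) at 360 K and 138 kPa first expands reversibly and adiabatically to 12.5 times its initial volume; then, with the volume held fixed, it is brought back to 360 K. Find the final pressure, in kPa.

P₃ ≈ 11.0 kPa

For a diatomic ideal gas γ = 7/5.
Adiabatic step (PV^γ = const): P₂ = 138×(1/12.5)^(7/5) = 4.02 kPa; T₂ = 360×(1/12.5)^(2/5) = 131.1 K.
Isochoric: P₃ = P₂(T₃/T₂) = 4.02 × (360/131.1) = 11.04 kPa.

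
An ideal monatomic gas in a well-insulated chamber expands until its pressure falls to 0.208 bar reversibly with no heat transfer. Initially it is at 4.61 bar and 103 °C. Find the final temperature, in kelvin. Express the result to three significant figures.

T₂ ≈ 109 K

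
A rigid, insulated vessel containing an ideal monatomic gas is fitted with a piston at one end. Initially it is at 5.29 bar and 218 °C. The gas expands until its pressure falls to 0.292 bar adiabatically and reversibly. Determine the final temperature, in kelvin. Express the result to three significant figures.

T₂ ≈ 154 K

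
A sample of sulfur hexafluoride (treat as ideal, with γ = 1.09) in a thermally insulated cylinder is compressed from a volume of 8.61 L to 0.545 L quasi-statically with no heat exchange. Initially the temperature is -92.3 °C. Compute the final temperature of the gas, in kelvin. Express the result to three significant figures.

T₂ ≈ 232 K

For a reversible adiabat TV^(γ−1) is constant, so T₂ = T₁ (V₁/V₂)^(γ−1).
T₁ = -92.3 °C = 180.8 K.
T₂ = 180.8 × (8.61/0.545)^(0.09) = 231.8 K.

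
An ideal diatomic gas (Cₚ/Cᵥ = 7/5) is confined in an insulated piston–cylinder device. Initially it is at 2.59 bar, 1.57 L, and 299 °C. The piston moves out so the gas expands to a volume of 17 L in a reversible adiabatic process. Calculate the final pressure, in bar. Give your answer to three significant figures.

P₂ ≈ 0.0922 bar

Adiabatic: P₁V₁^γ = P₂V₂^γ ⇒ P₂ = P₁ (V₁/V₂)^γ.
P₂ = 2.59 × (1.57/17)^(7/5) = 0.09224 bar.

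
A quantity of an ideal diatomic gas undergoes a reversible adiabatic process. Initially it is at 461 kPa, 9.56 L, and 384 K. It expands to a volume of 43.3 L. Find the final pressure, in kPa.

Since PV^γ is constant along a reversible adiabat, P₂ = P₁ (V₁/V₂)^γ.
γ = 7/5 for a diatomic ideal gas.
P₂ = 461 × (9.56/43.3)^(7/5) = 55.62 kPa.

P₂ ≈ 55.6 kPa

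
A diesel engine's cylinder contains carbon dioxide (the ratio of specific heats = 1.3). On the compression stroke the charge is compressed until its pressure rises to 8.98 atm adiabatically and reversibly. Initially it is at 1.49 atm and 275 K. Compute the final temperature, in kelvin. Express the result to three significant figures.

Adiabatic: T₂/T₁ = (P₂/P₁)^((γ−1)/γ).
T₂ = 275 × (8.98/1.49)^(0.231) = 416.2 K.

T₂ ≈ 416 K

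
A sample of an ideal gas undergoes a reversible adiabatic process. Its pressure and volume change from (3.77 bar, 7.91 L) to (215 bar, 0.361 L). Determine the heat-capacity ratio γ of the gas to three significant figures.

γ ≈ 1.31

PV^γ = const ⇒ γ = ln(P₂/P₁) / ln(V₁/V₂).
γ = ln(215/3.77) / ln(7.91/0.361) = 1.31.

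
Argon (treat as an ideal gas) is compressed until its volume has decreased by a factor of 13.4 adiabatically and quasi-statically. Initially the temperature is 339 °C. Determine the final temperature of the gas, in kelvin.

For a reversible adiabat TV^(γ−1) is constant, so T₂ = T₁ (V₁/V₂)^(γ−1).
For a monatomic ideal gas γ = 5/3, so γ−1 = 2/3.
T₁ = 339 °C = 612.1 K.
T₂ = 612.1 × 13.4^(2/3) = 3454 K.

T₂ ≈ 3450 K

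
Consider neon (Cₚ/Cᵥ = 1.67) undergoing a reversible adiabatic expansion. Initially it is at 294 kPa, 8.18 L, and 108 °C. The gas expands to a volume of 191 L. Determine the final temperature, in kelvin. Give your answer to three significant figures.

T₂ ≈ 46.2 K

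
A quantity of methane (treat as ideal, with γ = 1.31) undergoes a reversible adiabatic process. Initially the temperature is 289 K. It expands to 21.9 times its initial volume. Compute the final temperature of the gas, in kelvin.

For a reversible adiabat TV^(γ−1) is constant, so T₂ = T₁ (V₁/V₂)^(γ−1).
T₂ = 289 × (1/21.9)^(0.31) = 111 K.

T₂ ≈ 111 K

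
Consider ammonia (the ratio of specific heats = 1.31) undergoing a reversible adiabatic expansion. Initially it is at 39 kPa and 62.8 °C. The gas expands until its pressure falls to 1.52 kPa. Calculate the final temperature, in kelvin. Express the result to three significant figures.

T₂ ≈ 156 K

Along an adiabat T P^((1−γ)/γ) is constant, so T₂ = T₁ (P₂/P₁)^((γ−1)/γ).
T₁ = 62.8 °C = 335.9 K.
T₂ = 335.9 × (1.52/39)^(0.237) = 155.9 K.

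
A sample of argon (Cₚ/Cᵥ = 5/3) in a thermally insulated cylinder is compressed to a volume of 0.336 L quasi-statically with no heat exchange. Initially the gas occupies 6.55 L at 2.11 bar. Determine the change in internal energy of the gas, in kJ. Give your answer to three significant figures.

P₂ = P₁(V₁/V₂)^γ = 2.11×(6.55/0.336)^(5/3) = 297.9 bar.
For a reversible adiabat, W_by_gas = (P₁V₁ − P₂V₂)/(γ−1).
W_by = (211000×0.00655 − 2.979×10^7×0.000336) / (2/3) = -12940 J.
Q = 0 ⇒ ΔU = −W_by = 12940 J.

ΔU ≈ 12.9 kJ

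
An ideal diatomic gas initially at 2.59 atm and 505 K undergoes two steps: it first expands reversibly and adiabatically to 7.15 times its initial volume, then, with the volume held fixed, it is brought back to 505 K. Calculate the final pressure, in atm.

P₃ ≈ 0.362 atm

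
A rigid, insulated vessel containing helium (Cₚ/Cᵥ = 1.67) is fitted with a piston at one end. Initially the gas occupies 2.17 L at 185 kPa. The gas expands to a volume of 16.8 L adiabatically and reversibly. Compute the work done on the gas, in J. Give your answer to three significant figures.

W ≈ -447 J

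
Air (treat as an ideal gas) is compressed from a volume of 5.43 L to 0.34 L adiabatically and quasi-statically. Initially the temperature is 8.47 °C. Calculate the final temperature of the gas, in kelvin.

T₂ ≈ 853 K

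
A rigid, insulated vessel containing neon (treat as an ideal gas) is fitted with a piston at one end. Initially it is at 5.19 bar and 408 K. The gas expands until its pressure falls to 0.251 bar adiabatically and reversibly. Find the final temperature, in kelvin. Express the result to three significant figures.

Along an adiabat T P^((1−γ)/γ) is constant, so T₂ = T₁ (P₂/P₁)^((γ−1)/γ).
For a monatomic ideal gas γ = 5/3, so (γ−1)/γ = 2/5.
T₂ = 408 × (0.251/5.19)^(2/5) = 121.5 K.

T₂ ≈ 121 K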